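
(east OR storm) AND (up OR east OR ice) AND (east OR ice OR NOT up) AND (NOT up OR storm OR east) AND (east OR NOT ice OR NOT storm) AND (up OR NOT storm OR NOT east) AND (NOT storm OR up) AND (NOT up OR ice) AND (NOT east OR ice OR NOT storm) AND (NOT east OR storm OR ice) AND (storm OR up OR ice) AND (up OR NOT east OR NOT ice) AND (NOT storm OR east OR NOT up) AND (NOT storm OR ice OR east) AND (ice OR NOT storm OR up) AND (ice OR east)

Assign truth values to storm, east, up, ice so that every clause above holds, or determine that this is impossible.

storm ↦ false; east ↦ true; up ↦ true; ice ↦ true

Try east = true.
Try up = true.
(ice) alone gives ice = true.
Every clause is now satisfied; storm is unconstrained.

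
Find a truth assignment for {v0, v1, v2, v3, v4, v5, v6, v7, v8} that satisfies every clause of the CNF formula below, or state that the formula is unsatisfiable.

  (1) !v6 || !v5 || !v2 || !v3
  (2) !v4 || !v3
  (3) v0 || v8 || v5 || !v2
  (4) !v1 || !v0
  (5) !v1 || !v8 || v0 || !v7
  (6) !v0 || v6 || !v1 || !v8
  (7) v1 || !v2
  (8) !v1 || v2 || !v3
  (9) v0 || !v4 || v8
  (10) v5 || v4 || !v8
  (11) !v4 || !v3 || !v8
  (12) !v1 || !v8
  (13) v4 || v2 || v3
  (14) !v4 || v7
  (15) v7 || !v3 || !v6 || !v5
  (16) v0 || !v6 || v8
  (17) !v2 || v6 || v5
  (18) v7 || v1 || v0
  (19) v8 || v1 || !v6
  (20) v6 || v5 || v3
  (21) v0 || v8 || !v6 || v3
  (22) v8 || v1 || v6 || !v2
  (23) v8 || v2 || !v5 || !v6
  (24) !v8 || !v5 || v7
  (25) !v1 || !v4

v0 ↦ true, v1 ↦ false, v2 ↦ false, v3 ↦ false, v4 ↦ true, v5 ↦ true, v6 ↦ false, v7 ↦ true, v8 ↦ false

Suppose v4 = true.
The clause (!v3) is unit, so v3 = false.
The clause (v7) is unit, so v7 = true.
The clause (!v1) is unit, so v1 = false.
The clause (!v2) is unit, so v2 = false.
Suppose v0 = true.
Suppose v8 = false.
The clause (!v6) is unit, so v6 = false.
The clause (v5) is unit, so v5 = true.
Every clause now holds.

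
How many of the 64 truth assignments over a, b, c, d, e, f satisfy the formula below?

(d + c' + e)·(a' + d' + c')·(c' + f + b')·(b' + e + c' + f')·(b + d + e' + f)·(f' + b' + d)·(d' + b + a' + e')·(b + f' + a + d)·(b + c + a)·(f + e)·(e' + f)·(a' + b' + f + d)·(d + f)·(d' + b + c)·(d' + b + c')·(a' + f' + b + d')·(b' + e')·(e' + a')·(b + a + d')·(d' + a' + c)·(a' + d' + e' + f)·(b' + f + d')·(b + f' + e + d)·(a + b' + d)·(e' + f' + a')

1

There are 2^6 = 64 truth assignments over (a, b, c, d, e, f).
Split on c. With c = 1, the clauses containing c are satisfied and c' drops from the rest; 0 of the 2^5 = 32 assignments to the other variables satisfy what remains.
With c = 0, by the same count on the reduced clause set, 1 assignment works.
(One model: a=F, b=T, c=F, d=T, e=F, f=T.)
Total: 0 + 1 = 1.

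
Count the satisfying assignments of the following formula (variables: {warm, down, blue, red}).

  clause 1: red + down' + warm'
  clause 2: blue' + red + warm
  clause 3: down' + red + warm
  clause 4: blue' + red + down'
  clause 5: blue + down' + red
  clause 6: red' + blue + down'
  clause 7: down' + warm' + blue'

There are 2^4 = 16 truth assignments over (warm, down, blue, red).
Check each against the 7 clauses (columns in the order warm, down, blue, red):
  F F F F  ✓ satisfies all
  F F F T  ✓ satisfies all
  F F T F  ✗ fails (blue' + red + warm)
  F F T T  ✓ satisfies all
  F T F F  ✗ fails (down' + red + warm)
  F T F T  ✗ fails (red' + blue + down')
  F T T F  ✗ fails (blue' + red + warm)
  F T T T  ✓ satisfies all
  T F F F  ✓ satisfies all
  T F F T  ✓ satisfies all
  T F T F  ✓ satisfies all
  T F T T  ✓ satisfies all
  T T F F  ✗ fails (red + down' + warm')
  T T F T  ✗ fails (red' + blue + down')
  T T T F  ✗ fails (red + down' + warm')
  T T T T  ✗ fails (down' + warm' + blue')
8 of the 16 rows are models.

8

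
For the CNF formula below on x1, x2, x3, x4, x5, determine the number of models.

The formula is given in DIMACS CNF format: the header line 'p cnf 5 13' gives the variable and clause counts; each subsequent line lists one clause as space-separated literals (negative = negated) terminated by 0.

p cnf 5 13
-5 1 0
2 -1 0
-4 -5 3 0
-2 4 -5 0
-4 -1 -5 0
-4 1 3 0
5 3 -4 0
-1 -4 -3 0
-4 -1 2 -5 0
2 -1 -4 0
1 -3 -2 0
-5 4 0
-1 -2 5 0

4

There are 2^5 = 32 truth assignments over (x1, x2, x3, x4, x5).
Split on x4. With x4 = True, the clauses containing x4 are satisfied and ¬x4 drops from the rest; 1 of the 2^4 = 16 assignments to the other variables satisfy what remains.
With x4 = False, by the same count on the reduced clause set, 3 assignments work.
(One model: x1=F, x2=F, x3=F, x4=F, x5=F.)
Total: 1 + 3 = 4.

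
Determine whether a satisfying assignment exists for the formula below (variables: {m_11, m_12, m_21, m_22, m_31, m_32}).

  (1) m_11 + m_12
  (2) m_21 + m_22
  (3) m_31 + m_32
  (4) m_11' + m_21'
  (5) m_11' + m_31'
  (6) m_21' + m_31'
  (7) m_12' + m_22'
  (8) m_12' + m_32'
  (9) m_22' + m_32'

Suppose m_11 = 1.
The clause (m_21') is unit, so m_21 = 0.
The clause (m_22) is unit, so m_22 = 1.
The clause (m_31') is unit, so m_31 = 0.
The clause (m_32) is unit, so m_32 = 1.
But (m_32') is also a unit clause — contradiction.
That branch fails; take m_11 = 0 instead.
The clause (m_12) is unit, so m_12 = 1.
The clause (m_22') is unit, so m_22 = 0.
The clause (m_21) is unit, so m_21 = 1.
The clause (m_31') is unit, so m_31 = 0.
The clause (m_32) is unit, so m_32 = 1.
But (m_32') is also a unit clause — contradiction.
Either choice for m_11 ends in contradiction.
No assignment satisfies every clause.

No, unsatisfiable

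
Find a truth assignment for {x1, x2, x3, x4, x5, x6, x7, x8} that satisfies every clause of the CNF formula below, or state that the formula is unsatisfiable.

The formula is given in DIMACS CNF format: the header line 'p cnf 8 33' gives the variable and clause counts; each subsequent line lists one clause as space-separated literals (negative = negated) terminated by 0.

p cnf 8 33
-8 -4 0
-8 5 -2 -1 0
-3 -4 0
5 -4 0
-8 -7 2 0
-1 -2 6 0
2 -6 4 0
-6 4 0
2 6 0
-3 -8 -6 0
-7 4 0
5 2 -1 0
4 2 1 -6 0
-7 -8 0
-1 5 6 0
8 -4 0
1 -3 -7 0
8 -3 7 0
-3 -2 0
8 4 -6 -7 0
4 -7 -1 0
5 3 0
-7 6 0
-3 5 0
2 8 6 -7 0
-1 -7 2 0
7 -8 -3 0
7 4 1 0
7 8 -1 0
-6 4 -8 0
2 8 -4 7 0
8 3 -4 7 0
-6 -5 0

Suppose x8 = False.
The clause (¬x4) is unit, so x4 = False.
The clause (¬x6) is unit, so x6 = False.
The clause (x2) is unit, so x2 = True.
The clause (¬x1) is unit, so x1 = False.
The clause (¬x7) is unit, so x7 = False.
Now (x7) is unsatisfied and unit — conflict.
That branch fails; take x8 = True instead.
The clause (¬x4) is unit, so x4 = False.
The clause (¬x6) is unit, so x6 = False.
The clause (x2) is unit, so x2 = True.
The clause (¬x1) is unit, so x1 = False.
The clause (¬x7) is unit, so x7 = False.
Now (x7) is unsatisfied and unit — conflict.
Either choice for x8 ends in contradiction.

UNSATISFIABLE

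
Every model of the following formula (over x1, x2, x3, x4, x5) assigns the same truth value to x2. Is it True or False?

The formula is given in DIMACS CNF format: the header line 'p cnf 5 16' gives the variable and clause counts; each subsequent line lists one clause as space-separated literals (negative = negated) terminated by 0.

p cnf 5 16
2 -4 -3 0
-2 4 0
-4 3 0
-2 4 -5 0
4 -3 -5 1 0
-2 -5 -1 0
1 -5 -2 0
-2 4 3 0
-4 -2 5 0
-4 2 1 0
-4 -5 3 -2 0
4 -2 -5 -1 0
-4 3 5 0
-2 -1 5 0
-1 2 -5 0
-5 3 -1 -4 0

Suppose x2 = True.
From the singleton clause (x4), x4 = True.
From the singleton clause (x3), x3 = True.
From the singleton clause (x5), x5 = True.
From the singleton clause (¬x1), x1 = False.
Now (x1) is unsatisfied and unit — conflict.
So every satisfying assignment has x2 = False.

False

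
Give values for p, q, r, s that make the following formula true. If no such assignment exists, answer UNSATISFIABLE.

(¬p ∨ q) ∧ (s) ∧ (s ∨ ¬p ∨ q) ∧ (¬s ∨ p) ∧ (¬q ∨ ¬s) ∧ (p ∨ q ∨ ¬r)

UNSATISFIABLE

Unit clause (s) forces s = True.
Unit clause (p) forces p = True.
Unit clause (q) forces q = True.
But (¬q) is also a unit clause — contradiction.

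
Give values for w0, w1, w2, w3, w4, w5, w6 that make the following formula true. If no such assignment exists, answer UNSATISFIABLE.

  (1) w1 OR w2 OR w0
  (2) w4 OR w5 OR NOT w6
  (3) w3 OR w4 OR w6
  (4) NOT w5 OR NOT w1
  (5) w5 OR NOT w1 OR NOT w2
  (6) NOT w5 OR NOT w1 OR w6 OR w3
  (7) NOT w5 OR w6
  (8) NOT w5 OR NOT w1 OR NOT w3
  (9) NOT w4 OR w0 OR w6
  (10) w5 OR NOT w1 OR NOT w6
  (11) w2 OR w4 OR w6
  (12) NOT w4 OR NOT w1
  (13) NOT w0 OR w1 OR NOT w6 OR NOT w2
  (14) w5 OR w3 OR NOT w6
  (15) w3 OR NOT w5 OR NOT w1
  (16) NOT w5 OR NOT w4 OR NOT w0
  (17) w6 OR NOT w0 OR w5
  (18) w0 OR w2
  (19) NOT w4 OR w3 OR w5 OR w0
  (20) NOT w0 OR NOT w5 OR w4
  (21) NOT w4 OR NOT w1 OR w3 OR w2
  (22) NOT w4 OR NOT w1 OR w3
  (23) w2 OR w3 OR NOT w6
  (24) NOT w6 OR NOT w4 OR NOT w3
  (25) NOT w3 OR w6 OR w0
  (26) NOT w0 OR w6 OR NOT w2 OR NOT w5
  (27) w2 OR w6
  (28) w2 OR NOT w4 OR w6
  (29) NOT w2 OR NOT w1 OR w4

Branch on w5: set w5 = true.
The clause (NOT w1) is unit, so w1 = false.
The clause (w6) is unit, so w6 = true.
Branch on w2: set w2 = true.
The clause (NOT w0) is unit, so w0 = false.
Branch on w4: set w4 = false.
No clause remains; w3 is free.

w0=false; w1=false; w2=true; w3=false; w4=false; w5=true; w6=true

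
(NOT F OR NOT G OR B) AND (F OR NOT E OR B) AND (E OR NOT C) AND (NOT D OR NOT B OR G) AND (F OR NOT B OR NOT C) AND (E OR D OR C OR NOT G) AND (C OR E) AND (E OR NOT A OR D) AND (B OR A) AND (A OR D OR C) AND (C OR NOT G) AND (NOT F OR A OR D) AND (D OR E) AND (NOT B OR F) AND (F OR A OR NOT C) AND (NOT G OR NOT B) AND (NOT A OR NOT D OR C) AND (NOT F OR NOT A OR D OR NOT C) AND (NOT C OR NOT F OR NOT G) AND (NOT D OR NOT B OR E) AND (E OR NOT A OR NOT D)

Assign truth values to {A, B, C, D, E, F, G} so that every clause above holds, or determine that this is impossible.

Try E = true.
Try F = true.
Try G = false.
Try D = false.
(A) alone gives A = true.
(NOT C) alone gives C = false.
Every clause is now satisfied; B is unconstrained.

A: true; B: false; C: false; D: false; E: true; F: true; G: false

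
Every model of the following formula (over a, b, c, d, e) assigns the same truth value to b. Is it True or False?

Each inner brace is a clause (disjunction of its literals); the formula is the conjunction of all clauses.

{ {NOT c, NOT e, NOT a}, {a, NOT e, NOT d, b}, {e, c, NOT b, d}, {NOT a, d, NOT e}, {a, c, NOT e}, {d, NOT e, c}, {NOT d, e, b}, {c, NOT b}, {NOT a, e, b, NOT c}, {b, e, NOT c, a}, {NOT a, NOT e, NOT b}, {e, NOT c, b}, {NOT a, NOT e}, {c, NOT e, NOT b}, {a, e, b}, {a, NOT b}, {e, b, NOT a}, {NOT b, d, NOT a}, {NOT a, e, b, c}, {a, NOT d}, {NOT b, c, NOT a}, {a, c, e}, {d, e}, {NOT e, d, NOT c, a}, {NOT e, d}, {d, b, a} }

True

Suppose b = false.
Try d = false.
From the singleton clause (e), e = true.
But (NOT e) is also a unit clause — contradiction.
Backtrack on d: now try d = true.
From the singleton clause (e), e = true.
From the singleton clause (a), a = true.
But (NOT a) is also a unit clause — contradiction.
Neither d = true nor d = false works.
So every satisfying assignment has b = True.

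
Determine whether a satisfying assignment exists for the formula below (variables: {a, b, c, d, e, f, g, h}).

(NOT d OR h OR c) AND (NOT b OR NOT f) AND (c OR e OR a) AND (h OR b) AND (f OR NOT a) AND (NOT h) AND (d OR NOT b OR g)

From the singleton clause (NOT h), h = false.
From the singleton clause (b), b = true.
From the singleton clause (NOT f), f = false.
From the singleton clause (NOT a), a = false.
Suppose d = false.
From the singleton clause (g), g = true.
Suppose c = true.
Every clause is now satisfied; e is unconstrained.
A satisfying assignment: a=false, b=true, c=true, d=false, e=true, f=false, g=true, h=false.

Satisfiable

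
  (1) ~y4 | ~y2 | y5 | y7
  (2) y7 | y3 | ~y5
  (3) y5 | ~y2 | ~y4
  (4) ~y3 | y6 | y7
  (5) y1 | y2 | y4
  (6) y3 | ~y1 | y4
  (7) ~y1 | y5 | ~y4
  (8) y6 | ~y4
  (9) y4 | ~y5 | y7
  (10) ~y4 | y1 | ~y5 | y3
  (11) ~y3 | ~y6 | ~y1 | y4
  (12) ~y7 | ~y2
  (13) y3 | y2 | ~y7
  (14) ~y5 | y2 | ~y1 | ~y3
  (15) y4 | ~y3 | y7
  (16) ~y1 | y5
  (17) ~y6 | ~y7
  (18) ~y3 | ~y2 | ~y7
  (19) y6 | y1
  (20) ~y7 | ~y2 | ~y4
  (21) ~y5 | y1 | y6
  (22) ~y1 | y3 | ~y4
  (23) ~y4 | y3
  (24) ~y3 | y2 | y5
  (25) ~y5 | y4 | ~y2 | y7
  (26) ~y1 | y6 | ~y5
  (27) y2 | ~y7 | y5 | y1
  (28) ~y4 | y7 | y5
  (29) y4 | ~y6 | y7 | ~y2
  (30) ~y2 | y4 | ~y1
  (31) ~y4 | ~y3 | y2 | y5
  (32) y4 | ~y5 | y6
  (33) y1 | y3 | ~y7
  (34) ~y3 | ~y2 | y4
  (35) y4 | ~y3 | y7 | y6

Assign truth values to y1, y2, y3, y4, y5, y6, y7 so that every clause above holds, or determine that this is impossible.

y1: 0, y2: 0, y3: 1, y4: 1, y5: 1, y6: 1, y7: 0

Case y6 = 1:
(~y7) alone gives y7 = 0.
Case y3 = 1:
(y4) alone gives y4 = 1.
(y5) alone gives y5 = 1.
Case y2 = 0:
(~y1) alone gives y1 = 0.
This assignment satisfies each clause.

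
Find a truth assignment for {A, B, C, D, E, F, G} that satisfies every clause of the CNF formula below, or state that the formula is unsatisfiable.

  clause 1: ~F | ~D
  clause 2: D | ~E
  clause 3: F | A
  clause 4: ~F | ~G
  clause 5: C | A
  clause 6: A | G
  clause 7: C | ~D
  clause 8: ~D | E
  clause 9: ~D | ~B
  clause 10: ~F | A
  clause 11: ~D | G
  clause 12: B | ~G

A ↦ 1; B ↦ 0; C ↦ 1; D ↦ 0; E ↦ 0; F ↦ 1; G ↦ 0

Try F = 1.
The clause (~D) is unit, so D = 0.
The clause (~E) is unit, so E = 0.
The clause (~G) is unit, so G = 0.
The clause (A) is unit, so A = 1.
All clauses hold; B, C can take either value.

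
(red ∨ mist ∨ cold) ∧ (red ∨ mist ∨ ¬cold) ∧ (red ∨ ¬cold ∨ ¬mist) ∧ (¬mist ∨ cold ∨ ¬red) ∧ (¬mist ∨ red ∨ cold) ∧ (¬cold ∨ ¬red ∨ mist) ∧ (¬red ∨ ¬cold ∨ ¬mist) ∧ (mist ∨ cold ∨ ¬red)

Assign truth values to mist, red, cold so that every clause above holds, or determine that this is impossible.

UNSATISFIABLE

Suppose red = True.
Suppose mist = False.
Unit clause (¬cold) forces cold = False.
That conflicts with the unit clause (cold).
Backtrack on mist: now try mist = True.
Unit clause (cold) forces cold = True.
That conflicts with the unit clause (¬cold).
Neither mist = True nor mist = False works.
Backtrack on red: now try red = False.
Suppose mist = True.
Unit clause (¬cold) forces cold = False.
That conflicts with the unit clause (cold).
Backtrack on mist: now try mist = False.
Unit clause (cold) forces cold = True.
That conflicts with the unit clause (¬cold).
Neither mist = True nor mist = False works.
Neither red = True nor red = False works.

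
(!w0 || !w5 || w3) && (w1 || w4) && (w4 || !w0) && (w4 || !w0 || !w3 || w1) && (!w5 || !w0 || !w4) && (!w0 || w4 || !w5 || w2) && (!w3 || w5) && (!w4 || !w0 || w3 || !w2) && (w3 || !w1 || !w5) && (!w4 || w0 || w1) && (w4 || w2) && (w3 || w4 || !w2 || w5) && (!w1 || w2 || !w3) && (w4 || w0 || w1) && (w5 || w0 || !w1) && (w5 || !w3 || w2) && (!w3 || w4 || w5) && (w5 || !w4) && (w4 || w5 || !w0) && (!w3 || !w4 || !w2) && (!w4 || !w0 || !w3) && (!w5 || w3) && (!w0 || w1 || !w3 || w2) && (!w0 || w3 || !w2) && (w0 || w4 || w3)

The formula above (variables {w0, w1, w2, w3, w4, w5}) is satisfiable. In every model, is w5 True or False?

True

Suppose w5 = false.
From the singleton clause (!w3), w3 = false.
From the singleton clause (!w4), w4 = false.
From the singleton clause (w1), w1 = true.
From the singleton clause (!w0), w0 = false.
Now (w0) is unsatisfied and unit — conflict.
So every satisfying assignment has w5 = True.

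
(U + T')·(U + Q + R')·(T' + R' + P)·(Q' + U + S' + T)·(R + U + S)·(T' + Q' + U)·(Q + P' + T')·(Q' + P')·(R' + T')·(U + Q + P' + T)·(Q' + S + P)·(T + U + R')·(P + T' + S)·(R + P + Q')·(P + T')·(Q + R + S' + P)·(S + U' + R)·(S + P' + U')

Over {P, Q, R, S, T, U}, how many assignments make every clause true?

There are 2^6 = 64 truth assignments over (P, Q, R, S, T, U).
Split on P. With P = 1, the clauses containing P are satisfied and P' drops from the rest; 2 of the 2^5 = 32 assignments to the other variables satisfy what remains.
With P = 0, by the same count on the reduced clause set, 3 assignments work.
(One model: P=F, Q=F, R=T, S=F, T=F, U=T.)
Total: 2 + 3 = 5.

5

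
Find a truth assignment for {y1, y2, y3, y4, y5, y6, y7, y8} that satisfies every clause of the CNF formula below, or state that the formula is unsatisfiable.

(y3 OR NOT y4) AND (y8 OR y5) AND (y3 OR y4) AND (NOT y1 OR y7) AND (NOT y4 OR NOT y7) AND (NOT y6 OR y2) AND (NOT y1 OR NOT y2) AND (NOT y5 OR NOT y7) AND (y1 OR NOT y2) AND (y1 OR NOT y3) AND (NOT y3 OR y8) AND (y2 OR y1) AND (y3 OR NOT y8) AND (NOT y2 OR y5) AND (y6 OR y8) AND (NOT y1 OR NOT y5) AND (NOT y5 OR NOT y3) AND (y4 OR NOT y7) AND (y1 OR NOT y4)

UNSATISFIABLE

Suppose y3 = true.
(y1) alone gives y1 = true.
(y7) alone gives y7 = true.
(NOT y4) alone gives y4 = false.
That conflicts with the unit clause (y4).
So y3 must be the other value — set y3 = false.
(NOT y4) alone gives y4 = false.
That conflicts with the unit clause (y4).
Neither y3 = true nor y3 = false works.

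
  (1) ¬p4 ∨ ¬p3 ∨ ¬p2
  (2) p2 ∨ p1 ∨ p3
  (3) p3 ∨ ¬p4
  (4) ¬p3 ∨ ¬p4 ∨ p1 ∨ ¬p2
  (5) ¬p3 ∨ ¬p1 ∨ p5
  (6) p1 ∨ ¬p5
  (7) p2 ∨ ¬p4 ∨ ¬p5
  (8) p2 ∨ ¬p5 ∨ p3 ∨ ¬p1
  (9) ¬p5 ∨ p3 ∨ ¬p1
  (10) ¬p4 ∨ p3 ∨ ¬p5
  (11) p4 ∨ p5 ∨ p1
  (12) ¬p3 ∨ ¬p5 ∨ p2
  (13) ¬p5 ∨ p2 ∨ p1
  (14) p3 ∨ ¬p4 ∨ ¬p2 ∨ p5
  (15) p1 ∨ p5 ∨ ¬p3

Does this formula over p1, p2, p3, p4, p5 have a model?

Yes, satisfiable

Suppose p3 = False.
The clause (¬p4) is unit, so p4 = False.
Suppose p2 = False.
The clause (p1) is unit, so p1 = True.
The clause (¬p5) is unit, so p5 = False.
All clauses are satisfied.
A satisfying assignment: p1=True, p2=False, p3=False, p4=False, p5=False.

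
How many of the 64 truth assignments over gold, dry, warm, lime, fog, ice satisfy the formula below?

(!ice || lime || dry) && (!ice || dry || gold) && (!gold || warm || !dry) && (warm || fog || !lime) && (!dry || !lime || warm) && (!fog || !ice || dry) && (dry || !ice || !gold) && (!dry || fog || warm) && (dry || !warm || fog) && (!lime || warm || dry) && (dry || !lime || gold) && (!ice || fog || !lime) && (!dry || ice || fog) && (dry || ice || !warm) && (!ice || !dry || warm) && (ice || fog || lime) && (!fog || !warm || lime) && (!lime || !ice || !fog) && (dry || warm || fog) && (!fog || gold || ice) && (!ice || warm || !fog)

There are 2^6 = 64 truth assignments over (gold, dry, warm, lime, fog, ice).
Split on lime. With lime = true, the clauses containing lime are satisfied and !lime drops from the rest; 1 of the 2^5 = 32 assignments to the other variables satisfy what remains.
With lime = false, by the same count on the reduced clause set, 3 assignments work.
(One model: gold=F, dry=T, warm=T, lime=F, fog=F, ice=T.)
Total: 1 + 3 = 4.

4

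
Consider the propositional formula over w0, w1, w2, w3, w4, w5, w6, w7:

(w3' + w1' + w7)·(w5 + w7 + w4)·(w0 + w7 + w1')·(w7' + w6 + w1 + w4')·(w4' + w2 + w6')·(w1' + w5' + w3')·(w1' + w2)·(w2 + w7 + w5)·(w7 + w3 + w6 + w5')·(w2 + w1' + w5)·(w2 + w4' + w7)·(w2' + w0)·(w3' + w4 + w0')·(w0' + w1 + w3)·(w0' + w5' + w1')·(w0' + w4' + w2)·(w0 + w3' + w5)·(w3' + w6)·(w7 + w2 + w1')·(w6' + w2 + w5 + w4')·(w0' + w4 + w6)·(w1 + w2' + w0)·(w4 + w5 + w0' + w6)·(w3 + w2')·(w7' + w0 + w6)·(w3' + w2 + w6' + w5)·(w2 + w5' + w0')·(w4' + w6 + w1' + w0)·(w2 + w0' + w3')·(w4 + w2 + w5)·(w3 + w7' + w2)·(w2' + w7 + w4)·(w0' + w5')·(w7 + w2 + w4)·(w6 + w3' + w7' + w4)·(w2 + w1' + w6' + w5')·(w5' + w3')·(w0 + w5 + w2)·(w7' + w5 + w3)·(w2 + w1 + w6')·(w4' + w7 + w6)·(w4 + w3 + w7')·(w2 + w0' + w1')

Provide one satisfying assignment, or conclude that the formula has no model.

Try w1 = 1.
The clause (w2) is unit, so w2 = 1.
The clause (w0) is unit, so w0 = 1.
The clause (w5') is unit, so w5 = 0.
The clause (w3) is unit, so w3 = 1.
The clause (w7) is unit, so w7 = 1.
The clause (w4) is unit, so w4 = 1.
The clause (w6) is unit, so w6 = 1.
All clauses are satisfied.

w0=1,  w1=1,  w2=1,  w3=1,  w4=1,  w5=0,  w6=1,  w7=1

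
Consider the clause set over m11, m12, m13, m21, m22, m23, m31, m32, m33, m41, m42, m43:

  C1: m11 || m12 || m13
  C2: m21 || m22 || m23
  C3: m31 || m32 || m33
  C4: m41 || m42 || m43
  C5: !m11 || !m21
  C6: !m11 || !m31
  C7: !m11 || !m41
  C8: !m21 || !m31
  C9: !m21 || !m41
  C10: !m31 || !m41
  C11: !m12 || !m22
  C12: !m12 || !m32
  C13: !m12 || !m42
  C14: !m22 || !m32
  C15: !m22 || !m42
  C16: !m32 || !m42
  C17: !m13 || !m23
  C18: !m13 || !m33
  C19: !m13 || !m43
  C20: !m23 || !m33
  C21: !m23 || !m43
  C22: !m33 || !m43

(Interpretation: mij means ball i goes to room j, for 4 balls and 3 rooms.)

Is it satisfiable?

No, unsatisfiable

Branch on m11: set m11 = false.
Branch on m12: set m12 = true.
(!m22) alone gives m22 = false.
(!m32) alone gives m32 = false.
(!m42) alone gives m42 = false.
Branch on m21: set m21 = true.
(!m31) alone gives m31 = false.
(m33) alone gives m33 = true.
(!m41) alone gives m41 = false.
(m43) alone gives m43 = true.
That conflicts with the unit clause (!m43).
So m21 must be the other value — set m21 = false.
(m23) alone gives m23 = true.
(!m13) alone gives m13 = false.
(!m33) alone gives m33 = false.
(m31) alone gives m31 = true.
(!m41) alone gives m41 = false.
(m43) alone gives m43 = true.
That conflicts with the unit clause (!m43).
Neither m21 = true nor m21 = false works.
So m12 must be the other value — set m12 = false.
(m13) alone gives m13 = true.
(!m23) alone gives m23 = false.
(!m33) alone gives m33 = false.
(!m43) alone gives m43 = false.
Branch on m21: set m21 = true.
(!m31) alone gives m31 = false.
(m32) alone gives m32 = true.
(!m41) alone gives m41 = false.
(m42) alone gives m42 = true.
That conflicts with the unit clause (!m42).
So m21 must be the other value — set m21 = false.
(m22) alone gives m22 = true.
(!m32) alone gives m32 = false.
(m31) alone gives m31 = true.
(!m41) alone gives m41 = false.
(m42) alone gives m42 = true.
That conflicts with the unit clause (!m42).
Neither m21 = true nor m21 = false works.
Neither m12 = true nor m12 = false works.
So m11 must be the other value — set m11 = true.
(!m21) alone gives m21 = false.
(!m31) alone gives m31 = false.
(!m41) alone gives m41 = false.
Branch on m22: set m22 = true.
(!m12) alone gives m12 = false.
(!m32) alone gives m32 = false.
(m33) alone gives m33 = true.
(!m42) alone gives m42 = false.
(m43) alone gives m43 = true.
That conflicts with the unit clause (!m43).
So m22 must be the other value — set m22 = false.
(m23) alone gives m23 = true.
(!m13) alone gives m13 = false.
(!m33) alone gives m33 = false.
(m32) alone gives m32 = true.
(!m12) alone gives m12 = false.
(!m42) alone gives m42 = false.
(m43) alone gives m43 = true.
That conflicts with the unit clause (!m43).
Neither m22 = true nor m22 = false works.
Neither m11 = true nor m11 = false works.
No assignment satisfies every clause.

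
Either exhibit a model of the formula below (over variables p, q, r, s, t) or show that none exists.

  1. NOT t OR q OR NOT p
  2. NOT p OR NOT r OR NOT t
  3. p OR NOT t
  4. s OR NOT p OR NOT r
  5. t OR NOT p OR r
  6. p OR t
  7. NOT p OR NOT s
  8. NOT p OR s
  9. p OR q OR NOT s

UNSATISFIABLE

Branch on p: set p = true.
From the singleton clause (NOT s), s = false.
Now (s) is unsatisfied and unit — conflict.
That branch fails; take p = false instead.
From the singleton clause (NOT t), t = false.
Now (t) is unsatisfied and unit — conflict.
Either choice for p ends in contradiction.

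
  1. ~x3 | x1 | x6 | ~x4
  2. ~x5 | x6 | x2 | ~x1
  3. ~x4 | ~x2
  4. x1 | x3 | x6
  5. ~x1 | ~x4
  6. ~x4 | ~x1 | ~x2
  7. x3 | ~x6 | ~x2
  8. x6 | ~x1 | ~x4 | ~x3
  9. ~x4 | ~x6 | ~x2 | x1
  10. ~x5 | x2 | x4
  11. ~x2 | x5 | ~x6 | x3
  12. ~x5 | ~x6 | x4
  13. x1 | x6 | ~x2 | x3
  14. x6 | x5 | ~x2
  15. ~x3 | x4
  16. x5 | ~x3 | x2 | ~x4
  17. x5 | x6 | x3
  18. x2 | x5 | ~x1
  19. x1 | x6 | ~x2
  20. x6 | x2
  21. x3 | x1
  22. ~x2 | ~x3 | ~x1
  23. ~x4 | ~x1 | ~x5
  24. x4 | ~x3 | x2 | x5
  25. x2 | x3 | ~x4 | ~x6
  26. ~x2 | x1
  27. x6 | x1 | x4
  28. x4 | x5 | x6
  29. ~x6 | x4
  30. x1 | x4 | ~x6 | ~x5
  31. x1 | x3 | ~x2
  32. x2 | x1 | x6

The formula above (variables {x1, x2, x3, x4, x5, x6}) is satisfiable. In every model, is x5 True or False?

True

Suppose x5 = 0.
Suppose x4 = 0.
From the singleton clause (~x3), x3 = 0.
From the singleton clause (x6), x6 = 1.
But (~x6) is also a unit clause — contradiction.
So x4 must be the other value — set x4 = 1.
From the singleton clause (~x2), x2 = 0.
From the singleton clause (~x1), x1 = 0.
From the singleton clause (~x3), x3 = 0.
But (x3) is also a unit clause — contradiction.
Either choice for x4 ends in contradiction.
So every satisfying assignment has x5 = True.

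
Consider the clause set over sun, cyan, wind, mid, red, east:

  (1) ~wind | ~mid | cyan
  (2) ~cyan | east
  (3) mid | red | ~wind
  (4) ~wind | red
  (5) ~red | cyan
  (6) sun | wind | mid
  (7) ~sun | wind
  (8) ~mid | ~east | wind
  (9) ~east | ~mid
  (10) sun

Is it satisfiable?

From the singleton clause (sun), sun = 1.
From the singleton clause (wind), wind = 1.
From the singleton clause (red), red = 1.
From the singleton clause (cyan), cyan = 1.
From the singleton clause (east), east = 1.
From the singleton clause (~mid), mid = 0.
This assignment satisfies each clause.
A satisfying assignment: sun: 1; cyan: 1; wind: 1; mid: 0; red: 1; east: 1.

Yes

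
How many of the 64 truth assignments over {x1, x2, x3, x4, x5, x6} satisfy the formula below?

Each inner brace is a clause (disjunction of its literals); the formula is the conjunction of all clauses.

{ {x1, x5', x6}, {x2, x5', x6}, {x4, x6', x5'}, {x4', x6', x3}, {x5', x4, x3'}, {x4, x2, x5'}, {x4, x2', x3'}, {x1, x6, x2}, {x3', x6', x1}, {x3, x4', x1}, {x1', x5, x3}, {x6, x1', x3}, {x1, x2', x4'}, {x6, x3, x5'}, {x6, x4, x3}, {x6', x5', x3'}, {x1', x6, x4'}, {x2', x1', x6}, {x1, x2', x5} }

There are 2^6 = 64 truth assignments over (x1, x2, x3, x4, x5, x6).
Split on x4. With x4 = 1, the clauses containing x4 are satisfied and x4' drops from the rest; 2 of the 2^5 = 32 assignments to the other variables satisfy what remains.
With x4 = 0, by the same count on the reduced clause set, 3 assignments work.
Total: 2 + 3 = 5.

5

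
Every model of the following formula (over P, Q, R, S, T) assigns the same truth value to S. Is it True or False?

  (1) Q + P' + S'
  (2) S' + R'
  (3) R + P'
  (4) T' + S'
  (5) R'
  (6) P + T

Suppose S = 1.
From the singleton clause (R'), R = 0.
From the singleton clause (P'), P = 0.
From the singleton clause (T'), T = 0.
That conflicts with the unit clause (T).
So every satisfying assignment has S = False.

False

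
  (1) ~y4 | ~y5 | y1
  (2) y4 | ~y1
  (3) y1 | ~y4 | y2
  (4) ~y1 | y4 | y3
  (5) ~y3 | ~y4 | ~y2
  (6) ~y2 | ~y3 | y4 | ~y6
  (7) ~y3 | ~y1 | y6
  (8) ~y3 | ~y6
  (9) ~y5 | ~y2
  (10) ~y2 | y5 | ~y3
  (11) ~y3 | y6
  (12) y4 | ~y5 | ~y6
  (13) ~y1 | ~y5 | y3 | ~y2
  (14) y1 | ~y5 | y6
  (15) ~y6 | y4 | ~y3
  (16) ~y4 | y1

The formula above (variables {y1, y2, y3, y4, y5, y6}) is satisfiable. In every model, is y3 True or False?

False

Suppose y3 = 1.
(~y6) alone gives y6 = 0.
Now (y6) is unsatisfied and unit — conflict.
So every satisfying assignment has y3 = False.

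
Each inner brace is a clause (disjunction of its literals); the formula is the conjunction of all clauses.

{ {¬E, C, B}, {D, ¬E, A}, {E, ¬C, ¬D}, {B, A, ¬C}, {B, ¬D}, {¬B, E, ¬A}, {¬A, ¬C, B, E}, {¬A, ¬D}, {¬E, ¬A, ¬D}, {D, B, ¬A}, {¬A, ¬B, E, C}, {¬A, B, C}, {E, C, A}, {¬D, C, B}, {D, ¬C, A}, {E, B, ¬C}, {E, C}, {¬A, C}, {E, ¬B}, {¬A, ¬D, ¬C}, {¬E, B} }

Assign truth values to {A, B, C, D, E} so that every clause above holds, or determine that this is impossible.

Branch on B: set B = True.
Unit clause (E) forces E = True.
Branch on D: set D = True.
Unit clause (¬A) forces A = False.
No clause remains; C is free.

A: False, B: True, C: False, D: True, E: True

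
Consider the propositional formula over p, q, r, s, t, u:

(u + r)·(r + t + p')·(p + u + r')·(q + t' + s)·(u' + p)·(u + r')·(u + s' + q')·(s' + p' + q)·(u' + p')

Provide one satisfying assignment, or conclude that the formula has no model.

UNSATISFIABLE

Try u = 1.
From the singleton clause (p), p = 1.
Now (p') is unsatisfied and unit — conflict.
So u must be the other value — set u = 0.
From the singleton clause (r), r = 1.
Now (r') is unsatisfied and unit — conflict.
Both values of u lead to a conflict.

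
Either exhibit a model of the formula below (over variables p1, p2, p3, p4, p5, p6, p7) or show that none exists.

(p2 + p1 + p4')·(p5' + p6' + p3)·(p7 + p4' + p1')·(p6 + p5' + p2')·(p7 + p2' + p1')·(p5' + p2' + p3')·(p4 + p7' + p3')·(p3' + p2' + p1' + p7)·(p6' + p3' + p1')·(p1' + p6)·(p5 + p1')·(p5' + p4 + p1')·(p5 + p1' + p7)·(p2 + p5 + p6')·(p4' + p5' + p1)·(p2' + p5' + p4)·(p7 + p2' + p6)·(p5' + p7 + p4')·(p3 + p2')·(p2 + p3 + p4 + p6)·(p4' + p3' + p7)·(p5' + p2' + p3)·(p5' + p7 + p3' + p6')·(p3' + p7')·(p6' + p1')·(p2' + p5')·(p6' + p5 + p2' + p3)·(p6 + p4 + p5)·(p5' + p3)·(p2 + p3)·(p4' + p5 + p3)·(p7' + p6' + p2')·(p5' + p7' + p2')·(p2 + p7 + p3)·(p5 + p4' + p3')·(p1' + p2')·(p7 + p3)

p1 ↦ 0,  p2 ↦ 1,  p3 ↦ 1,  p4 ↦ 0,  p5 ↦ 0,  p6 ↦ 1,  p7 ↦ 0

Branch on p1: set p1 = 0.
Branch on p2: set p2 = 1.
(p3) alone gives p3 = 1.
(p5') alone gives p5 = 0.
(p7') alone gives p7 = 0.
(p6) alone gives p6 = 1.
(p4') alone gives p4 = 0.
Every clause now holds.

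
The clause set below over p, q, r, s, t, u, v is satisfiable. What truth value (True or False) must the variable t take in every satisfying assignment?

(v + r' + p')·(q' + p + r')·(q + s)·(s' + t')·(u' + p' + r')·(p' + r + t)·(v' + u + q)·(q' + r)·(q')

False

Suppose t = 1.
From the singleton clause (s'), s = 0.
From the singleton clause (q), q = 1.
That conflicts with the unit clause (q').
So every satisfying assignment has t = False.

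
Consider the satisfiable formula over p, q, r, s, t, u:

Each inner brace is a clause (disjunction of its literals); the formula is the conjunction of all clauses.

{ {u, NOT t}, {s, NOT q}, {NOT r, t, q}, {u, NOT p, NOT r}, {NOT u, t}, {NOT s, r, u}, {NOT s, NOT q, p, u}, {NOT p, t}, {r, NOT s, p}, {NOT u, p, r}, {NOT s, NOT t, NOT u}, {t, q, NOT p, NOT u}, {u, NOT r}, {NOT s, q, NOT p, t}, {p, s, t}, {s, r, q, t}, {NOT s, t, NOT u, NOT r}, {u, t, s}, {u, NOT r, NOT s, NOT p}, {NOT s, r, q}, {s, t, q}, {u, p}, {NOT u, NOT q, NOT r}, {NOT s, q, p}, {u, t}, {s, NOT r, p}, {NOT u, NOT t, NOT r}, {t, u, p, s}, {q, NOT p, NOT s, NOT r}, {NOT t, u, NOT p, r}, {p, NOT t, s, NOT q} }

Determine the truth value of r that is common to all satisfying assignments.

Suppose r = true.
(u) alone gives u = true.
(t) alone gives t = true.
Now (NOT t) is unsatisfied and unit — conflict.
So every satisfying assignment has r = False.

False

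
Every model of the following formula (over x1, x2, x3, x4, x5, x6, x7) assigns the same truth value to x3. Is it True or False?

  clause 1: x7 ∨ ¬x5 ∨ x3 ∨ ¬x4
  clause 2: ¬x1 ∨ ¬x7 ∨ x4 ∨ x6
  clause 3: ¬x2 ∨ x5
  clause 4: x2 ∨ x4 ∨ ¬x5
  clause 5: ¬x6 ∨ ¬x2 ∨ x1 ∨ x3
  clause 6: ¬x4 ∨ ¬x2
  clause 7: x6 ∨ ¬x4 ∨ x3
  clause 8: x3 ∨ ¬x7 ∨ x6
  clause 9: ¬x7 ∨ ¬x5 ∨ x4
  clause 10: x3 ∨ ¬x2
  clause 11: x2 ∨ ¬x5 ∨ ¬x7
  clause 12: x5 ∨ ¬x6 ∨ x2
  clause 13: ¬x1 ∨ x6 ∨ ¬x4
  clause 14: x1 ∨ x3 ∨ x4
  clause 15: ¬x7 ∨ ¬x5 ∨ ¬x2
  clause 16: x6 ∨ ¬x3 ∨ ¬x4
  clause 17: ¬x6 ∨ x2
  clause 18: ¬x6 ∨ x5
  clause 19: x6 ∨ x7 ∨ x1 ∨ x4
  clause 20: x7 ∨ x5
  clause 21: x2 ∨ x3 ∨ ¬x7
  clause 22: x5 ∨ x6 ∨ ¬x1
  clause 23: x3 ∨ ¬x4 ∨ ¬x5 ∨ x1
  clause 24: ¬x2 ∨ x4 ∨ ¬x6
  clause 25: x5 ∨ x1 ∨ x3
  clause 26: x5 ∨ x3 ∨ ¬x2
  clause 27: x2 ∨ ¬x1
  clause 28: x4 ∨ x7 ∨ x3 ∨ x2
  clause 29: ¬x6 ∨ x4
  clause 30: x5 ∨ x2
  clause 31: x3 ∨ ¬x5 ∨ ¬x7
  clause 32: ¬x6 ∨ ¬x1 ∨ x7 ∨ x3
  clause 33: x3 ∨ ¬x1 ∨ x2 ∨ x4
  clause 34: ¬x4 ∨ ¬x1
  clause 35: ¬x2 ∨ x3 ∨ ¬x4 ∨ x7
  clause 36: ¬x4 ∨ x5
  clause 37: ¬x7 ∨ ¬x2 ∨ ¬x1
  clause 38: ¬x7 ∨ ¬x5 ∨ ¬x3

True

Suppose x3 = False.
Unit clause (¬x2) forces x2 = False.
Unit clause (¬x6) forces x6 = False.
Unit clause (¬x4) forces x4 = False.
Unit clause (¬x5) forces x5 = False.
But (x5) is also a unit clause — contradiction.
So every satisfying assignment has x3 = True.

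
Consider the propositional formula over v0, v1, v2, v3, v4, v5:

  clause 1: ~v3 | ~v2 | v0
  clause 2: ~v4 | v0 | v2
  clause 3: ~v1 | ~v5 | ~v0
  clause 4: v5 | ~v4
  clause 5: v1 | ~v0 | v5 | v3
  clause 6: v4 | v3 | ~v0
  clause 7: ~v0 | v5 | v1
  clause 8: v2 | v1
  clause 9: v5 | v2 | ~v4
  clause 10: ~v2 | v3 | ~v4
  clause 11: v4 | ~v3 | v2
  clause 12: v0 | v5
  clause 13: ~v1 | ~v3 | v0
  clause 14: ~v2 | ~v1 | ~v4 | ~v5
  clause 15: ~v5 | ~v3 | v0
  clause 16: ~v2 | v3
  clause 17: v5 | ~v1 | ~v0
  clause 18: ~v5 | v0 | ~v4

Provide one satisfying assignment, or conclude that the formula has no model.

Try v5 = 1.
Try v1 = 1.
(~v0) alone gives v0 = 0.
(~v3) alone gives v3 = 0.
(~v2) alone gives v2 = 0.
(~v4) alone gives v4 = 0.
All clauses are satisfied.

v0 ↦ 0, v1 ↦ 1, v2 ↦ 0, v3 ↦ 0, v4 ↦ 0, v5 ↦ 1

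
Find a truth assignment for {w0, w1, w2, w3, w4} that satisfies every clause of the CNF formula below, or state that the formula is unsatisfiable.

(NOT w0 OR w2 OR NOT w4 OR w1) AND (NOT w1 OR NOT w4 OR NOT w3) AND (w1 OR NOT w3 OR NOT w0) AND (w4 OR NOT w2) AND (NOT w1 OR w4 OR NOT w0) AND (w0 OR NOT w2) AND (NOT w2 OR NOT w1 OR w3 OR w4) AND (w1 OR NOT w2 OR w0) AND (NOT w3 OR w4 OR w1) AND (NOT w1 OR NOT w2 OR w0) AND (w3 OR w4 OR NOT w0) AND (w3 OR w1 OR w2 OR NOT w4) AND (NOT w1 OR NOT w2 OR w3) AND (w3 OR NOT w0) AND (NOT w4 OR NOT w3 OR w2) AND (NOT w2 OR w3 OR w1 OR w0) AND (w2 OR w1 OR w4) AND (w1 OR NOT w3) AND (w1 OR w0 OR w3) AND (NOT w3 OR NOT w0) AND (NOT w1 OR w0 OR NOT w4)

w0: false, w1: true, w2: false, w3: false, w4: false

Suppose w4 = false.
(NOT w2) alone gives w2 = false.
(w1) alone gives w1 = true.
(NOT w0) alone gives w0 = false.
Every clause is now satisfied; w3 is unconstrained.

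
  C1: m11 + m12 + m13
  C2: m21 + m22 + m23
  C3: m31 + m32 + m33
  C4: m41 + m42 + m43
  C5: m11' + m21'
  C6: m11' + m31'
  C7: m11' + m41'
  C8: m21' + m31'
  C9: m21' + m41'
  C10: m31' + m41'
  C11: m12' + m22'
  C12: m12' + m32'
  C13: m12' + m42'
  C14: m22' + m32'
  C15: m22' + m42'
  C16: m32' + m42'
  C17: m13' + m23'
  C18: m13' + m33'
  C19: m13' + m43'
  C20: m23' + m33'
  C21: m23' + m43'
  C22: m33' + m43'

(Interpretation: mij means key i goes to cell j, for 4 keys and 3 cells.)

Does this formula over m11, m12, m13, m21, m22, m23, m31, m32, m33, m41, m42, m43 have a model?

Case m11 = 0:
Case m12 = 1:
Unit clause (m22') forces m22 = 0.
Unit clause (m32') forces m32 = 0.
Unit clause (m42') forces m42 = 0.
Case m21 = 1:
Unit clause (m31') forces m31 = 0.
Unit clause (m33) forces m33 = 1.
Unit clause (m41') forces m41 = 0.
Unit clause (m43) forces m43 = 1.
Now (m43') is unsatisfied and unit — conflict.
Backtrack on m21: now try m21 = 0.
Unit clause (m23) forces m23 = 1.
Unit clause (m13') forces m13 = 0.
Unit clause (m33') forces m33 = 0.
Unit clause (m31) forces m31 = 1.
Unit clause (m41') forces m41 = 0.
Unit clause (m43) forces m43 = 1.
Now (m43') is unsatisfied and unit — conflict.
Either choice for m21 ends in contradiction.
Backtrack on m12: now try m12 = 0.
Unit clause (m13) forces m13 = 1.
Unit clause (m23') forces m23 = 0.
Unit clause (m33') forces m33 = 0.
Unit clause (m43') forces m43 = 0.
Case m21 = 1:
Unit clause (m31') forces m31 = 0.
Unit clause (m32) forces m32 = 1.
Unit clause (m41') forces m41 = 0.
Unit clause (m42) forces m42 = 1.
Now (m42') is unsatisfied and unit — conflict.
Backtrack on m21: now try m21 = 0.
Unit clause (m22) forces m22 = 1.
Unit clause (m32') forces m32 = 0.
Unit clause (m31) forces m31 = 1.
Unit clause (m41') forces m41 = 0.
Unit clause (m42) forces m42 = 1.
Now (m42') is unsatisfied and unit — conflict.
Either choice for m21 ends in contradiction.
Either choice for m12 ends in contradiction.
Backtrack on m11: now try m11 = 1.
Unit clause (m21') forces m21 = 0.
Unit clause (m31') forces m31 = 0.
Unit clause (m41') forces m41 = 0.
Case m22 = 1:
Unit clause (m12') forces m12 = 0.
Unit clause (m32') forces m32 = 0.
Unit clause (m33) forces m33 = 1.
Unit clause (m42') forces m42 = 0.
Unit clause (m43) forces m43 = 1.
Now (m43') is unsatisfied and unit — conflict.
Backtrack on m22: now try m22 = 0.
Unit clause (m23) forces m23 = 1.
Unit clause (m13') forces m13 = 0.
Unit clause (m33') forces m33 = 0.
Unit clause (m32) forces m32 = 1.
Unit clause (m12') forces m12 = 0.
Unit clause (m42') forces m42 = 0.
Unit clause (m43) forces m43 = 1.
Now (m43') is unsatisfied and unit — conflict.
Either choice for m22 ends in contradiction.
Either choice for m11 ends in contradiction.
No assignment satisfies every clause.

Unsatisfiable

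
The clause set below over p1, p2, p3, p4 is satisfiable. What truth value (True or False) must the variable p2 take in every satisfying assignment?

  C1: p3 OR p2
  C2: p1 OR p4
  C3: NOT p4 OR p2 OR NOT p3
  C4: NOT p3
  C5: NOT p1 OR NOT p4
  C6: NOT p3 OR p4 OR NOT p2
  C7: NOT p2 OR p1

True

Suppose p2 = false.
(p3) alone gives p3 = true.
But (NOT p3) is also a unit clause — contradiction.
So every satisfying assignment has p2 = True.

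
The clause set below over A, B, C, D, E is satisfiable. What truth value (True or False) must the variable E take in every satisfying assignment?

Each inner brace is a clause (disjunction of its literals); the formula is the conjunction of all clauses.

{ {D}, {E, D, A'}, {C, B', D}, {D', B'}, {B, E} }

Suppose E = 0.
Unit clause (D) forces D = 1.
Unit clause (B') forces B = 0.
That conflicts with the unit clause (B).
So every satisfying assignment has E = True.

True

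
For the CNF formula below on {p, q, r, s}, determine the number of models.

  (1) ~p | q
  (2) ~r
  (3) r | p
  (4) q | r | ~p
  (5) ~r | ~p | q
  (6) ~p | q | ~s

2

There are 2^4 = 16 truth assignments over (p, q, r, s).
Split on p. With p = 1, the clauses containing p are satisfied and ~p drops from the rest; 2 of the 2^3 = 8 assignments to the other variables satisfy what remains.
With p = 0, by the same count on the reduced clause set, 0 assignments work.
Total: 2 + 0 = 2.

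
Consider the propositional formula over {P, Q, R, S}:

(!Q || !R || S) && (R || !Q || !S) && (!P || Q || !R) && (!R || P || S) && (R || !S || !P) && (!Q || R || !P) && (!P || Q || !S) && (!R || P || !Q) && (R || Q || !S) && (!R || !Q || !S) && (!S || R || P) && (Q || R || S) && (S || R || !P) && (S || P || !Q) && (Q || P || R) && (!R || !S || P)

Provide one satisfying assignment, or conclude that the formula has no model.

Case Q = false:
Case P = false:
Unit clause (R) forces R = true.
Unit clause (S) forces S = true.
That conflicts with the unit clause (!S).
That branch fails; take P = true instead.
Unit clause (!R) forces R = false.
Unit clause (!S) forces S = false.
That conflicts with the unit clause (S).
Neither P = true nor P = false works.
That branch fails; take Q = true instead.
Case R = false:
Unit clause (!S) forces S = false.
Unit clause (!P) forces P = false.
That conflicts with the unit clause (P).
That branch fails; take R = true instead.
Unit clause (S) forces S = true.
That conflicts with the unit clause (!S).
Neither R = true nor R = false works.
Neither Q = true nor Q = false works.

UNSATISFIABLE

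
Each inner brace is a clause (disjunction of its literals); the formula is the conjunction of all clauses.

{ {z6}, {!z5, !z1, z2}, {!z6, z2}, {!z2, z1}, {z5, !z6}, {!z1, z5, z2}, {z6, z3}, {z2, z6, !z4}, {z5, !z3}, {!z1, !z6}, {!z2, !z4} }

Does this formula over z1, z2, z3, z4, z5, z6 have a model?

From the singleton clause (z6), z6 = true.
From the singleton clause (z2), z2 = true.
From the singleton clause (z1), z1 = true.
That conflicts with the unit clause (!z1).
No assignment satisfies every clause.

Unsatisfiable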